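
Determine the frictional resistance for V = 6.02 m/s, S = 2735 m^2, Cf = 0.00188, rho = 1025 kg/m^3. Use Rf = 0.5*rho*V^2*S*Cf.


Formula: Rf = 0.5 * rho * V^2 * S * Cf
Step 1 — V^2 = 6.02^2 = 36.2404
Step 2 — 0.5 * rho * V^2 = 0.5 * 1025 * 36.2404 = 18573.205
Step 3 — Rf = 18573.205 * 2735 * 0.00188 ≈ 95500 N (5 s.f.)

95500 N


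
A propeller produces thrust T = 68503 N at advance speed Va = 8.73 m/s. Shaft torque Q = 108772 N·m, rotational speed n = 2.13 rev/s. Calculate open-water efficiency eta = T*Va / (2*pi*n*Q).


Formula: eta = T * Va / (2 * pi * n * Q)
Step 1 — numerator = T * Va = 68503 * 8.73 = 598031.19
Step 2 — 2 * pi * n = 2 * pi * 2.13 = 13.383185
Step 3 — denominator = 13.383185 * 108772 = 1455715.8
Step 4 — eta = 598031.19 / 1455715.8 ≈ 0.41082 (5 s.f.)

0.41082


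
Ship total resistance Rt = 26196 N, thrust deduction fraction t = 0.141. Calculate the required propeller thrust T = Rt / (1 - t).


Formula: T = Rt / (1 - t)
Step 1 — (1 - t) = 1 - 0.141 = 0.859
Step 2 — T = 26196 / 0.859 ≈ 30496 N (5 s.f.)

30496 N


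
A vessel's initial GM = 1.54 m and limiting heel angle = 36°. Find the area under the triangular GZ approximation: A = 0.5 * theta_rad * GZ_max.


Formula: GZ_max = GM * sin(theta); Area = 0.5 * theta_rad * GZ_max
Step 1 — GZ_max = 1.54 * sin(36°) = 1.54 * 0.587785 = 0.905189 m
Step 2 — theta_rad = 36 * pi/180 = 0.628319 rad
Step 3 — Area = 0.5 * 0.628319 * 0.905189 ≈ 0.28437 m·rad (5 s.f.)

0.28437 m·rad


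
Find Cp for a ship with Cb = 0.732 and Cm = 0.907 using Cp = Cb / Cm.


Formula: Cp = Cb / Cm
Substituting: Cp = 0.732 / 0.907
Result: Cp ≈ 0.80706 (5 s.f.)

0.80706


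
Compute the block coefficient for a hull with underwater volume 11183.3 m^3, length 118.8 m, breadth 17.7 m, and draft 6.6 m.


Formula: Cb = V / (L * B * T)
Step 1 — L * B * T = 118.8 * 17.7 * 6.6 = 13878.216 m^3
Step 2 — Cb = 11183.3 / 13878.216 ≈ 0.80582 (5 s.f.)

0.80582


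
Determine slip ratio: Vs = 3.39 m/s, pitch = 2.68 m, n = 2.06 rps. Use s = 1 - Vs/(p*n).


Formula: s = 1 - Vs / (p * n)
Step 1 — p * n = 2.68 * 2.06 = 5.5208
Step 2 — Vs / (p*n) = 3.39 / 5.5208 = 0.614041 (6 d.p.)
Step 3 — s = 1 - 0.614041 = 0.385959

0.385959


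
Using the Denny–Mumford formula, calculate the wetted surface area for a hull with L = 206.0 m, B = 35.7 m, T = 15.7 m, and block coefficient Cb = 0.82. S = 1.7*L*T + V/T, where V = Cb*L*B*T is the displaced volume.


Formula: S = 1.7*L*T + V/T with V = Cb*L*B*T, i.e. S = L * (1.7*T + Cb*B)
Step 1 — 1.7*T = 1.7 * 15.7 = 26.69 m
Step 2 — Cb*B = 0.82 * 35.7 = 29.274 m
Step 3 — 1.7*T + Cb*B = 26.69 + 29.274 = 55.964 m
Step 4 — S = 206.0 * 55.964 ≈ 11529 m^2 (5 s.f.)

11529 m^2


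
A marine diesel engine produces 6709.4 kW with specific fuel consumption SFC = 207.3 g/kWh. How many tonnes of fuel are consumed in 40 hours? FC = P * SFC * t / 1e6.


Formula: FC (tonnes) = P * SFC * t / 1,000,000
Step 1 — P * SFC * t = 6709.4 * 207.3 * 40 = 55634344.8 g
Step 2 — FC (tonnes) = 55634344.8 / 1,000,000 ≈ 55.634 tonnes (5 s.f.)

55.634 tonnes


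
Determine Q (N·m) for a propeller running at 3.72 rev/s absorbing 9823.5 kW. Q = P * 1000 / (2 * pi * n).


Formula: Q = P_W / (2 * pi * n)
Step 1 — P_W = 9823.5 kW * 1000 = 9823500.0 W
Step 2 — 2 * pi * n = 2 * pi * 3.72 = 23.373449
Step 3 — Q = 9823500.0 / 23.373449 ≈ 420280 N·m (5 s.f.)

420280 N·m


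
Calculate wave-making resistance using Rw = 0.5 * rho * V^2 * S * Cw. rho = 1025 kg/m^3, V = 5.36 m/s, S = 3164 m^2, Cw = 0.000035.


Formula: Rw = 0.5 * rho * V^2 * S * Cw
Step 1 — V^2 = 5.36^2 = 28.7296
Step 2 — 0.5 * rho * V^2 = 0.5 * 1025 * 28.7296 = 14723.92
Step 3 — Rw = 14723.92 * 3164 * 0.000035 ≈ 1630.5 N (5 s.f.)

1630.5 N


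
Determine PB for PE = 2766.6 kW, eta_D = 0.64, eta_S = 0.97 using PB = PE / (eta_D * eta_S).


Formula: PB = PE / (eta_D * eta_S)
Step 1 — combined efficiency = eta_D * eta_S = 0.64 * 0.97 = 0.6208
Step 2 — PB = 2766.6 / 0.6208 ≈ 4456.5 kW (5 s.f.)

4456.5 kW


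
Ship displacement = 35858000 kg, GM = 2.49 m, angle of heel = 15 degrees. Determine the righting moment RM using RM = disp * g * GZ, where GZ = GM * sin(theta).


Formula: GZ = GM * sin(theta); RM = disp * g * GZ
Step 1 — GZ = 2.49 * sin(15°) = 2.49 * 0.258819 = 0.644459 m
Step 2 — RM = 35858000 * 9.81 * 0.644459 ≈ 226700000 N·m (5 s.f.)

226700000 N·m


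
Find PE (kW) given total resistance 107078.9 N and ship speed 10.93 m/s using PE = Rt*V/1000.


Formula: PE = Rt * V / 1000 (kW)
Step 1 — PE (W) = 107078.9 * 10.93 = 1170372.377 W
Step 2 — PE (kW) = 1170372.377 / 1000 ≈ 1170.4 kW (5 s.f.)

1170.4 kW


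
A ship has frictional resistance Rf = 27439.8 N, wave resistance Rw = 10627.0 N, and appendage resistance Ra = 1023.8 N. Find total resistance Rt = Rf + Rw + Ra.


Formula: Rt = Rf + Rw + Ra
Substituting: Rt = 27439.8 + 10627.0 + 1023.8
Result: Rt = 39090.6 N

39090.6 N


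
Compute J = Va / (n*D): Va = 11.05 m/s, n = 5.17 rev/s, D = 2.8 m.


Formula: J = Va / (n * D)
Step 1 — n * D = 5.17 * 2.8 = 14.476
Step 2 — J = 11.05 / 14.476 ≈ 0.76333 (5 s.f.)

0.76333


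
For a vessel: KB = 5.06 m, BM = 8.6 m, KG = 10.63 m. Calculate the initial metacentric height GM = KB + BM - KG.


Formula: GM = KB + BM - KG
Step 1 — KM = KB + BM = 5.06 + 8.6 = 13.66 m
Step 2 — GM = KM - KG = 13.66 - 10.63 = 3.03 m

3.03 m


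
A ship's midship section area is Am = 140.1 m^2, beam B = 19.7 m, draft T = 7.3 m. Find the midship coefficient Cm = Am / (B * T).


Formula: Cm = Am / (B * T)
Step 1 — B * T = 19.7 * 7.3 = 143.81 m^2
Step 2 — Cm = 140.1 / 143.81 ≈ 0.97420 (5 s.f.)

0.97420


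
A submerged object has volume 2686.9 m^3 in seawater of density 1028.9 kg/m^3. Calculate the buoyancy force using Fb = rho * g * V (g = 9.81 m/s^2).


Formula: Fb = rho * g * V
Substituting: Fb = 1028.9 * 9.81 * 2686.9
Intermediate: 1028.9 * 9.81 = 10093.509
Result: Fb = 10093.509 * 2686.9 ≈ 27120000 N (5 s.f.)

27120000 N


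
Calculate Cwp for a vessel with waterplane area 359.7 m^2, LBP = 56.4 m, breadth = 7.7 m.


Formula: Cwp = Aw / (L * B)
Step 1 — L * B = 56.4 * 7.7 = 434.28 m^2
Step 2 — Cwp = 359.7 / 434.28 ≈ 0.82827 (5 s.f.)

0.82827


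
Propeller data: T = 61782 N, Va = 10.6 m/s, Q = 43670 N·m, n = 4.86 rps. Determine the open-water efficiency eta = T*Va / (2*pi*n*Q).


Formula: eta = T * Va / (2 * pi * n * Q)
Step 1 — numerator = T * Va = 61782 * 10.6 = 654889.2
Step 2 — 2 * pi * n = 2 * pi * 4.86 = 30.536281
Step 3 — denominator = 30.536281 * 43670 = 1333519.39
Step 4 — eta = 654889.2 / 1333519.39 ≈ 0.49110 (5 s.f.)

0.49110


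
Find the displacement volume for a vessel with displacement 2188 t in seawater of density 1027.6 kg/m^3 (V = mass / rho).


Formula: V = mass / rho
Step 1 — convert tonnes to kg: 2188 t * 1000 = 2188000 kg
Step 2 — V = 2188000 / 1027.6 ≈ 2129.2 m^3 (5 s.f.)

2129.2 m^3


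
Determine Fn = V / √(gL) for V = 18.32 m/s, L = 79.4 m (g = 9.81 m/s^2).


Formula: Fn = V / sqrt(g * L)
Step 1 — g * L = 9.81 * 79.4 = 778.914
Step 2 — sqrt(g * L) = sqrt(778.914) = 27.909031
Step 3 — Fn = 18.32 / 27.909031 ≈ 0.65642 (5 s.f.)

0.65642


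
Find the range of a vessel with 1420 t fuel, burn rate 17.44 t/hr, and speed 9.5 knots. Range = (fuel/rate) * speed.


Formula: endurance = fuel / rate; range = endurance * speed
Step 1 — endurance = 1420 / 17.44 = 81.422 hours
Step 2 — range = 81.422 * 9.5 ≈ 773.51 nautical miles (5 s.f.)

773.51 NM


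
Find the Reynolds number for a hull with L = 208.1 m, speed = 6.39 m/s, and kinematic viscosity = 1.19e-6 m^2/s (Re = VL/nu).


Formula: Re = V * L / nu
Step 1 — V * L = 6.39 * 208.1 = 1329.759 m^2/s
Step 2 — Re = 1329.759 / 1.19e-6 = 1.12e+09

1.12e+09


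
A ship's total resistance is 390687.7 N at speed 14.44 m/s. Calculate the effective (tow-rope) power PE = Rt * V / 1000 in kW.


Formula: PE = Rt * V / 1000 (kW)
Step 1 — PE (W) = 390687.7 * 14.44 = 5641530.388 W
Step 2 — PE (kW) = 5641530.388 / 1000 ≈ 5641.5 kW (5 s.f.)

5641.5 kW


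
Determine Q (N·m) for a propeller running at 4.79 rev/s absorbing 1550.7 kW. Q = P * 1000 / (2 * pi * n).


Formula: Q = P_W / (2 * pi * n)
Step 1 — P_W = 1550.7 kW * 1000 = 1550700.0 W
Step 2 — 2 * pi * n = 2 * pi * 4.79 = 30.096458
Step 3 — Q = 1550700.0 / 30.096458 ≈ 51524 N·m (5 s.f.)

51524 N·m


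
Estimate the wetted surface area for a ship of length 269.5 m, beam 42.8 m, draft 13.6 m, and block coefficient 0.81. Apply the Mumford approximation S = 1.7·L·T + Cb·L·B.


Formula: S = 1.7*L*T + V/T with V = Cb*L*B*T, i.e. S = L * (1.7*T + Cb*B)
Step 1 — 1.7*T = 1.7 * 13.6 = 23.12 m
Step 2 — Cb*B = 0.81 * 42.8 = 34.668 m
Step 3 — 1.7*T + Cb*B = 23.12 + 34.668 = 57.788 m
Step 4 — S = 269.5 * 57.788 ≈ 15574 m^2 (5 s.f.)

15574 m^2


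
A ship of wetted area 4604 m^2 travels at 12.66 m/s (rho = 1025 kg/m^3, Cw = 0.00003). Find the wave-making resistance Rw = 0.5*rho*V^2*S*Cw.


Formula: Rw = 0.5 * rho * V^2 * S * Cw
Step 1 — V^2 = 12.66^2 = 160.2756
Step 2 — 0.5 * rho * V^2 = 0.5 * 1025 * 160.2756 = 82141.245
Step 3 — Rw = 82141.245 * 4604 * 0.00003 ≈ 11345 N (5 s.f.)

11345 N


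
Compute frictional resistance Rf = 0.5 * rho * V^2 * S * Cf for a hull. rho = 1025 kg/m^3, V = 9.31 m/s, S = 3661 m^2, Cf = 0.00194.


Formula: Rf = 0.5 * rho * V^2 * S * Cf
Step 1 — V^2 = 9.31^2 = 86.6761
Step 2 — 0.5 * rho * V^2 = 0.5 * 1025 * 86.6761 = 44421.50125
Step 3 — Rf = 44421.50125 * 3661 * 0.00194 ≈ 315500 N (5 s.f.)

315500 N


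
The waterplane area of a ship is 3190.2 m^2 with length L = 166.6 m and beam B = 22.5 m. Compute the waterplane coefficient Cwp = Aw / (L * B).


Formula: Cwp = Aw / (L * B)
Step 1 — L * B = 166.6 * 22.5 = 3748.5 m^2
Step 2 — Cwp = 3190.2 / 3748.5 ≈ 0.85106 (5 s.f.)

0.85106


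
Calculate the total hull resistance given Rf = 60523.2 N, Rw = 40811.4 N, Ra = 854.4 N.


Formula: Rt = Rf + Rw + Ra
Substituting: Rt = 60523.2 + 40811.4 + 854.4
Result: Rt = 102189.0 N

102189.0 N


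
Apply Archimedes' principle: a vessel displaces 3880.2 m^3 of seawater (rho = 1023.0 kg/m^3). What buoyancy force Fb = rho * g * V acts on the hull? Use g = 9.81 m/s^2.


Formula: Fb = rho * g * V
Substituting: Fb = 1023.0 * 9.81 * 3880.2
Intermediate: 1023.0 * 9.81 = 10035.63
Result: Fb = 10035.63 * 3880.2 ≈ 38940000 N (5 s.f.)

38940000 N


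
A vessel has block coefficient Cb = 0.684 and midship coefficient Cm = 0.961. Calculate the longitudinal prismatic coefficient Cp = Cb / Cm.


Formula: Cp = Cb / Cm
Substituting: Cp = 0.684 / 0.961
Result: Cp ≈ 0.71176 (5 s.f.)

0.71176


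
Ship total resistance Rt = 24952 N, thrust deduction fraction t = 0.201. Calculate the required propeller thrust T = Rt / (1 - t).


Formula: T = Rt / (1 - t)
Step 1 — (1 - t) = 1 - 0.201 = 0.799
Step 2 — T = 24952 / 0.799 ≈ 31229 N (5 s.f.)

31229 N


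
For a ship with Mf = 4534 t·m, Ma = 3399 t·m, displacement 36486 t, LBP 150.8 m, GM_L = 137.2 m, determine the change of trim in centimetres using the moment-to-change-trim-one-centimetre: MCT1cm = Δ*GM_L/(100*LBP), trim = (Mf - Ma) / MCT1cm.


Formula: net trimming moment = Mf - Ma; MCT1cm = Δ*GM_L/(100*LBP); trim = net moment / MCT1cm
Step 1 — net trimming moment = 4534 - 3399 = 1135 t·m
Step 2 — MCT1cm = 36486 * 137.2 / (100 * 150.8) = 331.9549 t·m/cm
Step 3 — trim = 1135 / 331.9549 ≈ 3.4191 cm (5 s.f.)

3.4191 cm


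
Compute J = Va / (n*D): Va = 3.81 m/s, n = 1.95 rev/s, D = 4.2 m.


Formula: J = Va / (n * D)
Step 1 — n * D = 1.95 * 4.2 = 8.19
Step 2 — J = 3.81 / 8.19 ≈ 0.46520 (5 s.f.)

0.46520


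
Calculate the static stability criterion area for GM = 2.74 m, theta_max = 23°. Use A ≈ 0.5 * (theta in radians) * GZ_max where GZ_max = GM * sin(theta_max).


Formula: GZ_max = GM * sin(theta); Area = 0.5 * theta_rad * GZ_max
Step 1 — GZ_max = 2.74 * sin(23°) = 2.74 * 0.390731 = 1.070603 m
Step 2 — theta_rad = 23 * pi/180 = 0.401426 rad
Step 3 — Area = 0.5 * 0.401426 * 1.070603 ≈ 0.21488 m·rad (5 s.f.)

0.21488 m·rad


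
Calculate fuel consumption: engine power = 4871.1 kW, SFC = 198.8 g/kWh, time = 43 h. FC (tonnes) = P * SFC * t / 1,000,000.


Formula: FC (tonnes) = P * SFC * t / 1,000,000
Step 1 — P * SFC * t = 4871.1 * 198.8 * 43 = 41640111.24 g
Step 2 — FC (tonnes) = 41640111.24 / 1,000,000 ≈ 41.640 tonnes (5 s.f.)

41.640 tonnes


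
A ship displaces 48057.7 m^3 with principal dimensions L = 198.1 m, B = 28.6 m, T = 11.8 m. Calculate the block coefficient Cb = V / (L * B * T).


Formula: Cb = V / (L * B * T)
Step 1 — L * B * T = 198.1 * 28.6 * 11.8 = 66854.788 m^3
Step 2 — Cb = 48057.7 / 66854.788 ≈ 0.71884 (5 s.f.)

0.71884


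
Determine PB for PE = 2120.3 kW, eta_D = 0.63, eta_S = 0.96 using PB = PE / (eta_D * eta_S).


Formula: PB = PE / (eta_D * eta_S)
Step 1 — combined efficiency = eta_D * eta_S = 0.63 * 0.96 = 0.6048
Step 2 — PB = 2120.3 / 0.6048 ≈ 3505.8 kW (5 s.f.)

3505.8 kW


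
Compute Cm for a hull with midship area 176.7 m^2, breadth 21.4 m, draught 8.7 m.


Formula: Cm = Am / (B * T)
Step 1 — B * T = 21.4 * 8.7 = 186.18 m^2
Step 2 — Cm = 176.7 / 186.18 ≈ 0.94908 (5 s.f.)

0.94908


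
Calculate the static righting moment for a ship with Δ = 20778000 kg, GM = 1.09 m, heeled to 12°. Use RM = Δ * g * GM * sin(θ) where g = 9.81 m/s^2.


Formula: GZ = GM * sin(theta); RM = disp * g * GZ
Step 1 — GZ = 1.09 * sin(12°) = 1.09 * 0.207912 = 0.226624 m
Step 2 — RM = 20778000 * 9.81 * 0.226624 ≈ 46193000 N·m (5 s.f.)

46193000 N·m


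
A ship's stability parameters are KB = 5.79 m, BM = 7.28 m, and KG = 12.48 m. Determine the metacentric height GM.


Formula: GM = KB + BM - KG
Step 1 — KM = KB + BM = 5.79 + 7.28 = 13.07 m
Step 2 — GM = KM - KG = 13.07 - 12.48 = 0.59 m

0.59 m


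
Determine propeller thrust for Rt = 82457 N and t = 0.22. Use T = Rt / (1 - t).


Formula: T = Rt / (1 - t)
Step 1 — (1 - t) = 1 - 0.22 = 0.78
Step 2 — T = 82457 / 0.78 ≈ 105710 N (5 s.f.)

105710 N


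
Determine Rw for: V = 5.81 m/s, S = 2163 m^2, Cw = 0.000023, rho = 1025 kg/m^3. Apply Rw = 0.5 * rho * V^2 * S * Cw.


Formula: Rw = 0.5 * rho * V^2 * S * Cw
Step 1 — V^2 = 5.81^2 = 33.7561
Step 2 — 0.5 * rho * V^2 = 0.5 * 1025 * 33.7561 = 17300.00125
Step 3 — Rw = 17300.00125 * 2163 * 0.000023 ≈ 860.66 N (5 s.f.)

860.66 N


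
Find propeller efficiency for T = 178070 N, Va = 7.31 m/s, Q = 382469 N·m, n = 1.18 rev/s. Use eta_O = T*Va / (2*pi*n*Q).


Formula: eta = T * Va / (2 * pi * n * Q)
Step 1 — numerator = T * Va = 178070 * 7.31 = 1301691.7
Step 2 — 2 * pi * n = 2 * pi * 1.18 = 7.414159
Step 3 — denominator = 7.414159 * 382469 = 2835685.98
Step 4 — eta = 1301691.7 / 2835685.98 ≈ 0.45904 (5 s.f.)

0.45904


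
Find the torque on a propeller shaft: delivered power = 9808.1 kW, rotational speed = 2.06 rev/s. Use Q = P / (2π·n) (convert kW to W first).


Formula: Q = P_W / (2 * pi * n)
Step 1 — P_W = 9808.1 kW * 1000 = 9808100.0 W
Step 2 — 2 * pi * n = 2 * pi * 2.06 = 12.943362
Step 3 — Q = 9808100.0 / 12.943362 ≈ 757770 N·m (5 s.f.)

757770 N·m


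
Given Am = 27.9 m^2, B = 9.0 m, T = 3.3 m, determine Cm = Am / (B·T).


Formula: Cm = Am / (B * T)
Step 1 — B * T = 9.0 * 3.3 = 29.7 m^2
Step 2 — Cm = 27.9 / 29.7 ≈ 0.93939 (5 s.f.)

0.93939


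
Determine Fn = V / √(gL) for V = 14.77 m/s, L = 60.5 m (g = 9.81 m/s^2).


Formula: Fn = V / sqrt(g * L)
Step 1 — g * L = 9.81 * 60.5 = 593.505
Step 2 — sqrt(g * L) = sqrt(593.505) = 24.361958
Step 3 — Fn = 14.77 / 24.361958 ≈ 0.60627 (5 s.f.)

0.60627


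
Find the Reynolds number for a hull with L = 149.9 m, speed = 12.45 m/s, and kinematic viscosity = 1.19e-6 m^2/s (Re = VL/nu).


Formula: Re = V * L / nu
Step 1 — V * L = 12.45 * 149.9 = 1866.255 m^2/s
Step 2 — Re = 1866.255 / 1.19e-6 = 1.57e+09

1.57e+09


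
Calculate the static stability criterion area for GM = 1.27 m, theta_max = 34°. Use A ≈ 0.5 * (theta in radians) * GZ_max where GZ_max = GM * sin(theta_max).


Formula: GZ_max = GM * sin(theta); Area = 0.5 * theta_rad * GZ_max
Step 1 — GZ_max = 1.27 * sin(34°) = 1.27 * 0.559193 = 0.710175 m
Step 2 — theta_rad = 34 * pi/180 = 0.593412 rad
Step 3 — Area = 0.5 * 0.593412 * 0.710175 ≈ 0.21071 m·rad (5 s.f.)

0.21071 m·rad


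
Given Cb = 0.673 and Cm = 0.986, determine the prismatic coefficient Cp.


Formula: Cp = Cb / Cm
Substituting: Cp = 0.673 / 0.986
Result: Cp ≈ 0.68256 (5 s.f.)

0.68256


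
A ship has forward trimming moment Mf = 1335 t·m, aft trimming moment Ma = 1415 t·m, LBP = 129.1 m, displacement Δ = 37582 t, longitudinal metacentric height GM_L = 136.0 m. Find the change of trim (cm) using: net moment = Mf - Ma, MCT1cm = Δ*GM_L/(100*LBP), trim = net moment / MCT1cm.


Formula: net trimming moment = Mf - Ma; MCT1cm = Δ*GM_L/(100*LBP); trim = net moment / MCT1cm
Step 1 — net trimming moment = 1335 - 1415 = -80 t·m
Step 2 — MCT1cm = 37582 * 136.0 / (100 * 129.1) = 395.9064 t·m/cm
Step 3 — trim = -80 / 395.9064 ≈ -0.20207 cm (5 s.f.)

-0.20207 cm


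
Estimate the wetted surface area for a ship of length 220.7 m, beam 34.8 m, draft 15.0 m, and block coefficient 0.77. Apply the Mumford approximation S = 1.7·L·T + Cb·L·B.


Formula: S = 1.7*L*T + V/T with V = Cb*L*B*T, i.e. S = L * (1.7*T + Cb*B)
Step 1 — 1.7*T = 1.7 * 15.0 = 25.5 m
Step 2 — Cb*B = 0.77 * 34.8 = 26.796 m
Step 3 — 1.7*T + Cb*B = 25.5 + 26.796 = 52.296 m
Step 4 — S = 220.7 * 52.296 ≈ 11542 m^2 (5 s.f.)

11542 m^2


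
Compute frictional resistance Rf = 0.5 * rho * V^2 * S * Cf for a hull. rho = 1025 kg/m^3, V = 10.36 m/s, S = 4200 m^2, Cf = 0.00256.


Formula: Rf = 0.5 * rho * V^2 * S * Cf
Step 1 — V^2 = 10.36^2 = 107.3296
Step 2 — 0.5 * rho * V^2 = 0.5 * 1025 * 107.3296 = 55006.42
Step 3 — Rf = 55006.42 * 4200 * 0.00256 ≈ 591430 N (5 s.f.)

591430 N


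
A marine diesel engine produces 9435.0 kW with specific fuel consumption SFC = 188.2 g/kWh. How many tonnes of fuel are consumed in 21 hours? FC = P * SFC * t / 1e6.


Formula: FC (tonnes) = P * SFC * t / 1,000,000
Step 1 — P * SFC * t = 9435.0 * 188.2 * 21 = 37289007.0 g
Step 2 — FC (tonnes) = 37289007.0 / 1,000,000 ≈ 37.289 tonnes (5 s.f.)

37.289 tonnes


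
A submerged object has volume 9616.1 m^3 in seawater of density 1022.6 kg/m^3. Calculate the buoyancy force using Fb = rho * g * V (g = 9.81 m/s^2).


Formula: Fb = rho * g * V
Substituting: Fb = 1022.6 * 9.81 * 9616.1
Intermediate: 1022.6 * 9.81 = 10031.706
Result: Fb = 10031.706 * 9616.1 ≈ 96466000 N (5 s.f.)

96466000 N


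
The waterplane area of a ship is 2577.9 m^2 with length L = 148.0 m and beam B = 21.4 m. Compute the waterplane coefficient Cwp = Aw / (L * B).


Formula: Cwp = Aw / (L * B)
Step 1 — L * B = 148.0 * 21.4 = 3167.2 m^2
Step 2 — Cwp = 2577.9 / 3167.2 ≈ 0.81394 (5 s.f.)

0.81394


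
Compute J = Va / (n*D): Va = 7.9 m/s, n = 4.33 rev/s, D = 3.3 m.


Formula: J = Va / (n * D)
Step 1 — n * D = 4.33 * 3.3 = 14.289
Step 2 — J = 7.9 / 14.289 ≈ 0.55287 (5 s.f.)

0.55287


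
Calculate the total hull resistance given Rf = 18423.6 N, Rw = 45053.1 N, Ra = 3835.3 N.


Formula: Rt = Rf + Rw + Ra
Substituting: Rt = 18423.6 + 45053.1 + 3835.3
Result: Rt = 67312.0 N

67312.0 N


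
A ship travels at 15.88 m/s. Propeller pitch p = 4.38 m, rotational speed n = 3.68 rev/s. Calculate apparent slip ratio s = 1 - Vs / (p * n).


Formula: s = 1 - Vs / (p * n)
Step 1 — p * n = 4.38 * 3.68 = 16.1184
Step 2 — Vs / (p*n) = 15.88 / 16.1184 = 0.985209 (6 d.p.)
Step 3 — s = 1 - 0.985209 = 0.014791

0.014791


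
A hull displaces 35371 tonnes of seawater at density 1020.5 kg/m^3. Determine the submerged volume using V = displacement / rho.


Formula: V = mass / rho
Step 1 — convert tonnes to kg: 35371 t * 1000 = 35371000 kg
Step 2 — V = 35371000 / 1020.5 ≈ 34660 m^3 (5 s.f.)

34660 m^3


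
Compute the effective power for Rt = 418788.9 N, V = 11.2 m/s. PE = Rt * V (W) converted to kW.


Formula: PE = Rt * V / 1000 (kW)
Step 1 — PE (W) = 418788.9 * 11.2 = 4690435.68 W
Step 2 — PE (kW) = 4690435.68 / 1000 ≈ 4690.4 kW (5 s.f.)

4690.4 kW


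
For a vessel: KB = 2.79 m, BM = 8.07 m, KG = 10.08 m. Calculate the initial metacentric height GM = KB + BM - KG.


Formula: GM = KB + BM - KG
Step 1 — KM = KB + BM = 2.79 + 8.07 = 10.86 m
Step 2 — GM = KM - KG = 10.86 - 10.08 = 0.78 m

0.78 m


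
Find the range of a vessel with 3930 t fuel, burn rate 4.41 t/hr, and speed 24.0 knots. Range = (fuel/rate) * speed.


Formula: endurance = fuel / rate; range = endurance * speed
Step 1 — endurance = 3930 / 4.41 = 891.1565 hours
Step 2 — range = 891.1565 * 24.0 ≈ 21388 nautical miles (5 s.f.)

21388 NM


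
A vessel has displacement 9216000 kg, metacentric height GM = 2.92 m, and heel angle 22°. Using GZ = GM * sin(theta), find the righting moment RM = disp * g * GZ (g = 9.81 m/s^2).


Formula: GZ = GM * sin(theta); RM = disp * g * GZ
Step 1 — GZ = 2.92 * sin(22°) = 2.92 * 0.374607 = 1.093852 m
Step 2 — RM = 9216000 * 9.81 * 1.093852 ≈ 98894000 N·m (5 s.f.)

98894000 N·m


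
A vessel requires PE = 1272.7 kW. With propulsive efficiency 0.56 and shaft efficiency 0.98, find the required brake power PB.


Formula: PB = PE / (eta_D * eta_S)
Step 1 — combined efficiency = eta_D * eta_S = 0.56 * 0.98 = 0.5488
Step 2 — PB = 1272.7 / 0.5488 ≈ 2319.1 kW (5 s.f.)

2319.1 kW


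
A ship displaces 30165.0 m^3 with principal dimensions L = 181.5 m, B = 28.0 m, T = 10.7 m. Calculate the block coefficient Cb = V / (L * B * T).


Formula: Cb = V / (L * B * T)
Step 1 — L * B * T = 181.5 * 28.0 * 10.7 = 54377.4 m^3
Step 2 — Cb = 30165.0 / 54377.4 ≈ 0.55473 (5 s.f.)

0.55473


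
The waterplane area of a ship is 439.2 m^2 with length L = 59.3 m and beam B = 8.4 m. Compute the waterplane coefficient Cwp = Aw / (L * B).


Formula: Cwp = Aw / (L * B)
Step 1 — L * B = 59.3 * 8.4 = 498.12 m^2
Step 2 — Cwp = 439.2 / 498.12 ≈ 0.88172 (5 s.f.)

0.88172


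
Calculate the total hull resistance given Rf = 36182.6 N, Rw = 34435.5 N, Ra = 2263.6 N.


Formula: Rt = Rf + Rw + Ra
Substituting: Rt = 36182.6 + 34435.5 + 2263.6
Result: Rt = 72881.7 N

72881.7 N


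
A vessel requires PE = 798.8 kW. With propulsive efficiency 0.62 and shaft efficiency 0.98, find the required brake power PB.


Formula: PB = PE / (eta_D * eta_S)
Step 1 — combined efficiency = eta_D * eta_S = 0.62 * 0.98 = 0.6076
Step 2 — PB = 798.8 / 0.6076 ≈ 1314.7 kW (5 s.f.)

1314.7 kW


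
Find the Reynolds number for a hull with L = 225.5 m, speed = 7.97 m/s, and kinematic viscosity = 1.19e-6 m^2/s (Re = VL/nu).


Formula: Re = V * L / nu
Step 1 — V * L = 7.97 * 225.5 = 1797.235 m^2/s
Step 2 — Re = 1797.235 / 1.19e-6 = 1.51e+09

1.51e+09


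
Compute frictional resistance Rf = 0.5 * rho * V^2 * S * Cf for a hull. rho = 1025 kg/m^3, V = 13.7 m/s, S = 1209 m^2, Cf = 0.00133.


Formula: Rf = 0.5 * rho * V^2 * S * Cf
Step 1 — V^2 = 13.7^2 = 187.69
Step 2 — 0.5 * rho * V^2 = 0.5 * 1025 * 187.69 = 96191.125
Step 3 — Rf = 96191.125 * 1209 * 0.00133 ≈ 154670 N (5 s.f.)

154670 N


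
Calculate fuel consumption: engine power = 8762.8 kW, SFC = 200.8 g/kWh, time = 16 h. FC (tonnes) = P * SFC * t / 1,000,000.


Formula: FC (tonnes) = P * SFC * t / 1,000,000
Step 1 — P * SFC * t = 8762.8 * 200.8 * 16 = 28153123.84 g
Step 2 — FC (tonnes) = 28153123.84 / 1,000,000 ≈ 28.153 tonnes (5 s.f.)

28.153 tonnes


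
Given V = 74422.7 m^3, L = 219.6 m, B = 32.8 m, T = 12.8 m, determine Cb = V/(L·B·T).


Formula: Cb = V / (L * B * T)
Step 1 — L * B * T = 219.6 * 32.8 * 12.8 = 92196.864 m^3
Step 2 — Cb = 74422.7 / 92196.864 ≈ 0.80722 (5 s.f.)

0.80722


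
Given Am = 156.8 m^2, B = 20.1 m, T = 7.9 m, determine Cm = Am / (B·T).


Formula: Cm = Am / (B * T)
Step 1 — B * T = 20.1 * 7.9 = 158.79 m^2
Step 2 — Cm = 156.8 / 158.79 ≈ 0.98747 (5 s.f.)

0.98747


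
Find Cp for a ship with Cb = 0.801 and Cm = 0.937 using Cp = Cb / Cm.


Formula: Cp = Cb / Cm
Substituting: Cp = 0.801 / 0.937
Result: Cp ≈ 0.85486 (5 s.f.)

0.85486


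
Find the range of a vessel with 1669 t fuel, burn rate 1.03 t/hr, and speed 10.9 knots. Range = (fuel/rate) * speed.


Formula: endurance = fuel / rate; range = endurance * speed
Step 1 — endurance = 1669 / 1.03 = 1620.3883 hours
Step 2 — range = 1620.3883 * 10.9 ≈ 17662 nautical miles (5 s.f.)

17662 NM


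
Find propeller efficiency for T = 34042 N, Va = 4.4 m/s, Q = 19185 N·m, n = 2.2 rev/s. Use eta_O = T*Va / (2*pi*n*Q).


Formula: eta = T * Va / (2 * pi * n * Q)
Step 1 — numerator = T * Va = 34042 * 4.4 = 149784.8
Step 2 — 2 * pi * n = 2 * pi * 2.2 = 13.823008
Step 3 — denominator = 13.823008 * 19185 = 265194.41
Step 4 — eta = 149784.8 / 265194.41 ≈ 0.56481 (5 s.f.)

0.56481


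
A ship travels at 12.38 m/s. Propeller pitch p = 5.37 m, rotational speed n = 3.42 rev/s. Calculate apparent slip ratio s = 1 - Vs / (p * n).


Formula: s = 1 - Vs / (p * n)
Step 1 — p * n = 5.37 * 3.42 = 18.3654
Step 2 — Vs / (p*n) = 12.38 / 18.3654 = 0.674094 (6 d.p.)
Step 3 — s = 1 - 0.674094 = 0.325906

0.325906


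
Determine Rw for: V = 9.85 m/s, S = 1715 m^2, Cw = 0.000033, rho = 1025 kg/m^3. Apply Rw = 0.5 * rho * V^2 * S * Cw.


Formula: Rw = 0.5 * rho * V^2 * S * Cw
Step 1 — V^2 = 9.85^2 = 97.0225
Step 2 — 0.5 * rho * V^2 = 0.5 * 1025 * 97.0225 = 49724.03125
Step 3 — Rw = 49724.03125 * 1715 * 0.000033 ≈ 2814.1 N (5 s.f.)

2814.1 N


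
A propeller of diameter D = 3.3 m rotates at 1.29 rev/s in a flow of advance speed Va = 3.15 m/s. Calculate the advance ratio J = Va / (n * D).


Formula: J = Va / (n * D)
Step 1 — n * D = 1.29 * 3.3 = 4.257
Step 2 — J = 3.15 / 4.257 ≈ 0.73996 (5 s.f.)

0.73996


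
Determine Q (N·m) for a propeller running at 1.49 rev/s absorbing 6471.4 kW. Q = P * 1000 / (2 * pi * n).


Formula: Q = P_W / (2 * pi * n)
Step 1 — P_W = 6471.4 kW * 1000 = 6471400.0 W
Step 2 — 2 * pi * n = 2 * pi * 1.49 = 9.361946
Step 3 — Q = 6471400.0 / 9.361946 ≈ 691250 N·m (5 s.f.)

691250 N·m


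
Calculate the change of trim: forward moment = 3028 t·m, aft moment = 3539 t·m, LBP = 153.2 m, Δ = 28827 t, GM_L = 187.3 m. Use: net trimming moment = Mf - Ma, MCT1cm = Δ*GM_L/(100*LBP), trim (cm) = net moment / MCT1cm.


Formula: net trimming moment = Mf - Ma; MCT1cm = Δ*GM_L/(100*LBP); trim = net moment / MCT1cm
Step 1 — net trimming moment = 3028 - 3539 = -511 t·m
Step 2 — MCT1cm = 28827 * 187.3 / (100 * 153.2) = 352.4345 t·m/cm
Step 3 — trim = -511 / 352.4345 ≈ -1.4499 cm (5 s.f.)

-1.4499 cm


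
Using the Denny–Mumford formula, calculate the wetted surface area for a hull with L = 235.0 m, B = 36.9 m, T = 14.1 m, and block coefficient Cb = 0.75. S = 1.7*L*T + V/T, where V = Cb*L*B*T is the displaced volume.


Formula: S = 1.7*L*T + V/T with V = Cb*L*B*T, i.e. S = L * (1.7*T + Cb*B)
Step 1 — 1.7*T = 1.7 * 14.1 = 23.97 m
Step 2 — Cb*B = 0.75 * 36.9 = 27.675 m
Step 3 — 1.7*T + Cb*B = 23.97 + 27.675 = 51.645 m
Step 4 — S = 235.0 * 51.645 ≈ 12137 m^2 (5 s.f.)

12137 m^2


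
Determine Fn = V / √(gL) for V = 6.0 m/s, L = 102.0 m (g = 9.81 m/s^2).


Formula: Fn = V / sqrt(g * L)
Step 1 — g * L = 9.81 * 102.0 = 1000.62
Step 2 — sqrt(g * L) = sqrt(1000.62) = 31.632578
Step 3 — Fn = 6.0 / 31.632578 ≈ 0.18968 (5 s.f.)

0.18968


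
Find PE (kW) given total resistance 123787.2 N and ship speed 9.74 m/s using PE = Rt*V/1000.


Formula: PE = Rt * V / 1000 (kW)
Step 1 — PE (W) = 123787.2 * 9.74 = 1205687.328 W
Step 2 — PE (kW) = 1205687.328 / 1000 ≈ 1205.7 kW (5 s.f.)

1205.7 kW


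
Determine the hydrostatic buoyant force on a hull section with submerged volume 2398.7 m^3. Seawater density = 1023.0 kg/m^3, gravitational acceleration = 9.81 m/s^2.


Formula: Fb = rho * g * V
Substituting: Fb = 1023.0 * 9.81 * 2398.7
Intermediate: 1023.0 * 9.81 = 10035.63
Result: Fb = 10035.63 * 2398.7 ≈ 24072000 N (5 s.f.)

24072000 N


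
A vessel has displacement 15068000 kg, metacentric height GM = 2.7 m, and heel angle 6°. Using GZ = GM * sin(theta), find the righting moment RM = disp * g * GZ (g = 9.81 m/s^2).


Formula: GZ = GM * sin(theta); RM = disp * g * GZ
Step 1 — GZ = 2.7 * sin(6°) = 2.7 * 0.104528 = 0.282226 m
Step 2 — RM = 15068000 * 9.81 * 0.282226 ≈ 41718000 N·m (5 s.f.)

41718000 N·m


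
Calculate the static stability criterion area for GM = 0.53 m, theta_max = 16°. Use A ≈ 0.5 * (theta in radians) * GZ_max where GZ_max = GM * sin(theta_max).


Formula: GZ_max = GM * sin(theta); Area = 0.5 * theta_rad * GZ_max
Step 1 — GZ_max = 0.53 * sin(16°) = 0.53 * 0.275637 = 0.146088 m
Step 2 — theta_rad = 16 * pi/180 = 0.279253 rad
Step 3 — Area = 0.5 * 0.279253 * 0.146088 ≈ 0.020398 m·rad (5 s.f.)

0.020398 m·rad


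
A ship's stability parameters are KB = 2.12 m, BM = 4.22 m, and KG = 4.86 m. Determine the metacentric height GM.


Formula: GM = KB + BM - KG
Step 1 — KM = KB + BM = 2.12 + 4.22 = 6.34 m
Step 2 — GM = KM - KG = 6.34 - 4.86 = 1.48 m

1.48 m


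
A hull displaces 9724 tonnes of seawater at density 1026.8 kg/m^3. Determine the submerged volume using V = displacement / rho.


Formula: V = mass / rho
Step 1 — convert tonnes to kg: 9724 t * 1000 = 9724000 kg
Step 2 — V = 9724000 / 1026.8 ≈ 9470.2 m^3 (5 s.f.)

9470.2 m^3


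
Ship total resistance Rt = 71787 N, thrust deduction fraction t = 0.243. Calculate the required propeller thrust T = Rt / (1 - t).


Formula: T = Rt / (1 - t)
Step 1 — (1 - t) = 1 - 0.243 = 0.757
Step 2 — T = 71787 / 0.757 ≈ 94831 N (5 s.f.)

94831 N


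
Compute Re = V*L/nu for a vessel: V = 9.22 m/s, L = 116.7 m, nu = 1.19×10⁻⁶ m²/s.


Formula: Re = V * L / nu
Step 1 — V * L = 9.22 * 116.7 = 1075.974 m^2/s
Step 2 — Re = 1075.974 / 1.19e-6 = 9.04e+08

9.04e+08


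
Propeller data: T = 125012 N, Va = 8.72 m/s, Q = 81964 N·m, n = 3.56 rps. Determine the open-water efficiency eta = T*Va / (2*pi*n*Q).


Formula: eta = T * Va / (2 * pi * n * Q)
Step 1 — numerator = T * Va = 125012 * 8.72 = 1090104.64
Step 2 — 2 * pi * n = 2 * pi * 3.56 = 22.36814
Step 3 — denominator = 22.36814 * 81964 = 1833382.23
Step 4 — eta = 1090104.64 / 1833382.23 ≈ 0.59459 (5 s.f.)

0.59459


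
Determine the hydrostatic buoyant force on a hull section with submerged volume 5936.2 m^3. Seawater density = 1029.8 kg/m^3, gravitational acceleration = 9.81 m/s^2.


Formula: Fb = rho * g * V
Substituting: Fb = 1029.8 * 9.81 * 5936.2
Intermediate: 1029.8 * 9.81 = 10102.338
Result: Fb = 10102.338 * 5936.2 ≈ 59969000 N (5 s.f.)

59969000 N


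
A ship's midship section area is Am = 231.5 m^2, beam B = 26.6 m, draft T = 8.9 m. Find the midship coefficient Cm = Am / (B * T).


Formula: Cm = Am / (B * T)
Step 1 — B * T = 26.6 * 8.9 = 236.74 m^2
Step 2 — Cm = 231.5 / 236.74 ≈ 0.97787 (5 s.f.)

0.97787


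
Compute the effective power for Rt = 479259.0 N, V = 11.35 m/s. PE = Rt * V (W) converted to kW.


Formula: PE = Rt * V / 1000 (kW)
Step 1 — PE (W) = 479259.0 * 11.35 = 5439589.65 W
Step 2 — PE (kW) = 5439589.65 / 1000 ≈ 5439.6 kW (5 s.f.)

5439.6 kW


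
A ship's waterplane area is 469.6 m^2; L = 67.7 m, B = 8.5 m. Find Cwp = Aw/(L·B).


Formula: Cwp = Aw / (L * B)
Step 1 — L * B = 67.7 * 8.5 = 575.45 m^2
Step 2 — Cwp = 469.6 / 575.45 ≈ 0.81606 (5 s.f.)

0.81606


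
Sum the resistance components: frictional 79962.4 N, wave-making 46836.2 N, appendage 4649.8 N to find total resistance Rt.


Formula: Rt = Rf + Rw + Ra
Substituting: Rt = 79962.4 + 46836.2 + 4649.8
Result: Rt = 131448.4 N

131448.4 N


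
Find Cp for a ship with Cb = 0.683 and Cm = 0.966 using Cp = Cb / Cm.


Formula: Cp = Cb / Cm
Substituting: Cp = 0.683 / 0.966
Result: Cp ≈ 0.70704 (5 s.f.)

0.70704


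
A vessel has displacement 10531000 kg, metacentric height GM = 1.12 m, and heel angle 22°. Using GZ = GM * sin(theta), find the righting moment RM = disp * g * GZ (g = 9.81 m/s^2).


Formula: GZ = GM * sin(theta); RM = disp * g * GZ
Step 1 — GZ = 1.12 * sin(22°) = 1.12 * 0.374607 = 0.41956 m
Step 2 — RM = 10531000 * 9.81 * 0.41956 ≈ 43344000 N·m (5 s.f.)

43344000 N·m


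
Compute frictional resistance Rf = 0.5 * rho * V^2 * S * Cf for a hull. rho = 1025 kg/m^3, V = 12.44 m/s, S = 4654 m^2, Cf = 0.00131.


Formula: Rf = 0.5 * rho * V^2 * S * Cf
Step 1 — V^2 = 12.44^2 = 154.7536
Step 2 — 0.5 * rho * V^2 = 0.5 * 1025 * 154.7536 = 79311.22
Step 3 — Rf = 79311.22 * 4654 * 0.00131 ≈ 483540 N (5 s.f.)

483540 N


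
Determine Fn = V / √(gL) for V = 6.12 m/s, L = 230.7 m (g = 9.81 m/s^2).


Formula: Fn = V / sqrt(g * L)
Step 1 — g * L = 9.81 * 230.7 = 2263.167
Step 2 — sqrt(g * L) = sqrt(2263.167) = 47.572755
Step 3 — Fn = 6.12 / 47.572755 ≈ 0.12865 (5 s.f.)

0.12865


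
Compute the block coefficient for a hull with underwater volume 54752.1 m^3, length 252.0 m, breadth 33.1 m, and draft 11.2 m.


Formula: Cb = V / (L * B * T)
Step 1 — L * B * T = 252.0 * 33.1 * 11.2 = 93421.44 m^3
Step 2 — Cb = 54752.1 / 93421.44 ≈ 0.58608 (5 s.f.)

0.58608


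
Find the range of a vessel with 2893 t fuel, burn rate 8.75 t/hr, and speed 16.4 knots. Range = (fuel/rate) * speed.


Formula: endurance = fuel / rate; range = endurance * speed
Step 1 — endurance = 2893 / 8.75 = 330.6286 hours
Step 2 — range = 330.6286 * 16.4 ≈ 5422.3 nautical miles (5 s.f.)

5422.3 NM


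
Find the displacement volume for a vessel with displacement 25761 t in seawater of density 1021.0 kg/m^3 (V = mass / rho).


Formula: V = mass / rho
Step 1 — convert tonnes to kg: 25761 t * 1000 = 25761000 kg
Step 2 — V = 25761000 / 1021.0 ≈ 25231 m^3 (5 s.f.)

25231 m^3


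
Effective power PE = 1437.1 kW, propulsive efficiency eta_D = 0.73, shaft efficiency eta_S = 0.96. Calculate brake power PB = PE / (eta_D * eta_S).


Formula: PB = PE / (eta_D * eta_S)
Step 1 — combined efficiency = eta_D * eta_S = 0.73 * 0.96 = 0.7008
Step 2 — PB = 1437.1 / 0.7008 ≈ 2050.7 kW (5 s.f.)

2050.7 kW


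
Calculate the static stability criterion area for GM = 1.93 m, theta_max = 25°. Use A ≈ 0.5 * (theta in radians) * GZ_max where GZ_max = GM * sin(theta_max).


Formula: GZ_max = GM * sin(theta); Area = 0.5 * theta_rad * GZ_max
Step 1 — GZ_max = 1.93 * sin(25°) = 1.93 * 0.422618 = 0.815653 m
Step 2 — theta_rad = 25 * pi/180 = 0.436332 rad
Step 3 — Area = 0.5 * 0.436332 * 0.815653 ≈ 0.17795 m·rad (5 s.f.)

0.17795 m·rad


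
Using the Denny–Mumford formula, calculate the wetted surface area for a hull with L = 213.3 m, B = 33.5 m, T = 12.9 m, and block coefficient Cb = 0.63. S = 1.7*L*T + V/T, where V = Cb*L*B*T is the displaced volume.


Formula: S = 1.7*L*T + V/T with V = Cb*L*B*T, i.e. S = L * (1.7*T + Cb*B)
Step 1 — 1.7*T = 1.7 * 12.9 = 21.93 m
Step 2 — Cb*B = 0.63 * 33.5 = 21.105 m
Step 3 — 1.7*T + Cb*B = 21.93 + 21.105 = 43.035 m
Step 4 — S = 213.3 * 43.035 ≈ 9179.4 m^2 (5 s.f.)

9179.4 m^2


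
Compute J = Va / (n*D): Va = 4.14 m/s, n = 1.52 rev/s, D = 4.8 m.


Formula: J = Va / (n * D)
Step 1 — n * D = 1.52 * 4.8 = 7.296
Step 2 — J = 4.14 / 7.296 ≈ 0.56743 (5 s.f.)

0.56743


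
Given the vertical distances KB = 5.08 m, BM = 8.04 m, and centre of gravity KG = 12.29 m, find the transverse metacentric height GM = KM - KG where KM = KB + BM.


Formula: GM = KB + BM - KG
Step 1 — KM = KB + BM = 5.08 + 8.04 = 13.12 m
Step 2 — GM = KM - KG = 13.12 - 12.29 = 0.83 m

0.83 m


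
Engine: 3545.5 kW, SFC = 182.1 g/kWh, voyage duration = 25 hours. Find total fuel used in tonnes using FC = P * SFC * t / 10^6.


Formula: FC (tonnes) = P * SFC * t / 1,000,000
Step 1 — P * SFC * t = 3545.5 * 182.1 * 25 = 16140888.75 g
Step 2 — FC (tonnes) = 16140888.75 / 1,000,000 ≈ 16.141 tonnes (5 s.f.)

16.141 tonnes


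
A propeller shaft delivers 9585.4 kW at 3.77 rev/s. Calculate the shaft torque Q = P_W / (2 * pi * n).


Formula: Q = P_W / (2 * pi * n)
Step 1 — P_W = 9585.4 kW * 1000 = 9585400.0 W
Step 2 — 2 * pi * n = 2 * pi * 3.77 = 23.687609
Step 3 — Q = 9585400.0 / 23.687609 ≈ 404660 N·m (5 s.f.)

404660 N·m


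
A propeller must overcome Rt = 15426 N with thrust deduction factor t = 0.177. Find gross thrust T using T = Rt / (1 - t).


Formula: T = Rt / (1 - t)
Step 1 — (1 - t) = 1 - 0.177 = 0.823
Step 2 — T = 15426 / 0.823 ≈ 18744 N (5 s.f.)

18744 N


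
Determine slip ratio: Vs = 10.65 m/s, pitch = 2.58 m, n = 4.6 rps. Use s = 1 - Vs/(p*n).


Formula: s = 1 - Vs / (p * n)
Step 1 — p * n = 2.58 * 4.6 = 11.868
Step 2 — Vs / (p*n) = 10.65 / 11.868 = 0.897371 (6 d.p.)
Step 3 — s = 1 - 0.897371 = 0.102629

0.102629


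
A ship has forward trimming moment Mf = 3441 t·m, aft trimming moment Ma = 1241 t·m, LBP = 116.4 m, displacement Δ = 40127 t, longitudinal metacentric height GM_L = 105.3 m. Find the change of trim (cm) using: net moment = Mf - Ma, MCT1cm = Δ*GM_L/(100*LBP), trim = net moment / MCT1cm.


Formula: net trimming moment = Mf - Ma; MCT1cm = Δ*GM_L/(100*LBP); trim = net moment / MCT1cm
Step 1 — net trimming moment = 3441 - 1241 = 2200 t·m
Step 2 — MCT1cm = 40127 * 105.3 / (100 * 116.4) = 363.0046 t·m/cm
Step 3 — trim = 2200 / 363.0046 ≈ 6.0605 cm (5 s.f.)

6.0605 cm


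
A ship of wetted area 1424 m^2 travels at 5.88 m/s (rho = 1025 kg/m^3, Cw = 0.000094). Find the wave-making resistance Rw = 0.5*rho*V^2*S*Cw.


Formula: Rw = 0.5 * rho * V^2 * S * Cw
Step 1 — V^2 = 5.88^2 = 34.5744
Step 2 — 0.5 * rho * V^2 = 0.5 * 1025 * 34.5744 = 17719.38
Step 3 — Rw = 17719.38 * 1424 * 0.000094 ≈ 2371.8 N (5 s.f.)

2371.8 N


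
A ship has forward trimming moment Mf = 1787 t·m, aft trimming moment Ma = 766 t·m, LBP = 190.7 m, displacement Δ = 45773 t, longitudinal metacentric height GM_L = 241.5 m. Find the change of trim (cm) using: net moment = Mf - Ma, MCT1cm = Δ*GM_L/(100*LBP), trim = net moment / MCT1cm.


Formula: net trimming moment = Mf - Ma; MCT1cm = Δ*GM_L/(100*LBP); trim = net moment / MCT1cm
Step 1 — net trimming moment = 1787 - 766 = 1021 t·m
Step 2 — MCT1cm = 45773 * 241.5 / (100 * 190.7) = 579.6633 t·m/cm
Step 3 — trim = 1021 / 579.6633 ≈ 1.7614 cm (5 s.f.)

1.7614 cm


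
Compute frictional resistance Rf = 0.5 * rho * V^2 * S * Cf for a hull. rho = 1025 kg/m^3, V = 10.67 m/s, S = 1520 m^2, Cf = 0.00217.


Formula: Rf = 0.5 * rho * V^2 * S * Cf
Step 1 — V^2 = 10.67^2 = 113.8489
Step 2 — 0.5 * rho * V^2 = 0.5 * 1025 * 113.8489 = 58347.56125
Step 3 — Rf = 58347.56125 * 1520 * 0.00217 ≈ 192450 N (5 s.f.)

192450 N


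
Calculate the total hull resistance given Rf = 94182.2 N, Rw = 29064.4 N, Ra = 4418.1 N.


Formula: Rt = Rf + Rw + Ra
Substituting: Rt = 94182.2 + 29064.4 + 4418.1
Result: Rt = 127664.7 N

127664.7 N


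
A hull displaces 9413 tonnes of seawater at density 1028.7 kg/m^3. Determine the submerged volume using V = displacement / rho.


Formula: V = mass / rho
Step 1 — convert tonnes to kg: 9413 t * 1000 = 9413000 kg
Step 2 — V = 9413000 / 1028.7 ≈ 9150.4 m^3 (5 s.f.)

9150.4 m^3


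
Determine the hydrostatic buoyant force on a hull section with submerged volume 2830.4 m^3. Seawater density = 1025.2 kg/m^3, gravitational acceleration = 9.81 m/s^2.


Formula: Fb = rho * g * V
Substituting: Fb = 1025.2 * 9.81 * 2830.4
Intermediate: 1025.2 * 9.81 = 10057.212
Result: Fb = 10057.212 * 2830.4 ≈ 28466000 N (5 s.f.)

28466000 N


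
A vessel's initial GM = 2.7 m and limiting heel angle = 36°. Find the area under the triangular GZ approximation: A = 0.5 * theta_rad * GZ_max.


Formula: GZ_max = GM * sin(theta); Area = 0.5 * theta_rad * GZ_max
Step 1 — GZ_max = 2.7 * sin(36°) = 2.7 * 0.587785 = 1.58702 m
Step 2 — theta_rad = 36 * pi/180 = 0.628319 rad
Step 3 — Area = 0.5 * 0.628319 * 1.58702 ≈ 0.49858 m·rad (5 s.f.)

0.49858 m·rad
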